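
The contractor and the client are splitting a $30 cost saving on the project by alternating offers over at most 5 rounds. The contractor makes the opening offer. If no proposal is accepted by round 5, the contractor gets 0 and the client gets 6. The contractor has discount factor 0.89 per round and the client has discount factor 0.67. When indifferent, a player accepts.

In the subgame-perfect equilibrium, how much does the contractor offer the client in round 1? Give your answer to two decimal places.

5.66

Solve by backward induction from round 5.
Round 5 (the contractor proposes): the client gets 6 if talks fail, so the contractor offers 6 and keeps 24.
Round 4 (the client proposes): the contractor can get 24 next round, worth 0.89 × 24 = 21.36 now, so the client offers 21.36, keeping 8.64.
Round 3 (the contractor proposes): the client can get 8.64 next round, worth 0.67 × 8.64 = 5.7888 now, so the contractor offers 5.7888, keeping 24.2112.
Round 2 (the client proposes): the contractor can get 24.2112 next round, worth 0.89 × 24.2112 = 21.547968 now; the client offers that and keeps 8.452032.
Round 1 (the contractor proposes): the client can get 8.452032 next round, worth 0.67 × 8.452032 = 5.66286144 now. The contractor offers 5.66286144 and keeps 30 − 5.66286144 = 24.33713856.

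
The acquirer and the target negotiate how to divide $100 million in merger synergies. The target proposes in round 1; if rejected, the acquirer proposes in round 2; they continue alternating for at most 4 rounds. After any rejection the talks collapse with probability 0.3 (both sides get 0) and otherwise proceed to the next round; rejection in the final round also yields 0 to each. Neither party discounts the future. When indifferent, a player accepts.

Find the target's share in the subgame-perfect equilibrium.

By backward induction:
Round 4 (the acquirer proposes): rejection yields 0 for the target; the acquirer offers 0 and keeps 100.
Round 3 (the target proposes): rejecting gives the acquirer an expected 0.7 × 100 = 70; the target offers that and keeps 30.
Round 2 (the acquirer proposes): rejecting gives the target an expected 0.7 × 30 = 21, so the acquirer offers 21, keeping 79.
Round 1 (the target proposes): rejecting gives the acquirer an expected 0.7 × 79 = 55.3, so the target offers 55.3, keeping 44.7.

44.7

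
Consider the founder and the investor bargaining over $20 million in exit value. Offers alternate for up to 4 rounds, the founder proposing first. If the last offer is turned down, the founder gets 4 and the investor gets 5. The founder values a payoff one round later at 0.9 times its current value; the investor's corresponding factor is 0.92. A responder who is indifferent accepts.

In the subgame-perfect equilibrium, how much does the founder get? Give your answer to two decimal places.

5.97

Work backward from the last round.
Round 4 (the investor proposes): the founder gets 4 if talks fail, so the investor offers 4 and keeps 16.
Round 3 (the founder proposes): the investor can get 16 next round, worth 0.92 × 16 = 14.72 now, so the founder offers 14.72, keeping 5.28.
Round 2 (the investor proposes): the founder can get 5.28 next round, worth 0.9 × 5.28 = 4.752 now, so the investor offers 4.752, keeping 15.248.
Round 1 (the founder proposes): the investor can get 15.248 next round, worth 0.92 × 15.248 = 14.02816 now, so the founder offers 14.02816, keeping 5.97184.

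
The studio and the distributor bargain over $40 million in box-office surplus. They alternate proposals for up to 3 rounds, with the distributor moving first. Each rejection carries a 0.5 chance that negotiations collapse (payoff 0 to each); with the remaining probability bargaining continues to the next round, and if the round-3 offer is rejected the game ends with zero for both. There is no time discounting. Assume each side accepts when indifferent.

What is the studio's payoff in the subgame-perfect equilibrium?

By backward induction:
Round 3 (the distributor proposes): the studio will accept anything ≥ 0, so the distributor offers 0 and keeps 40.
Round 2 (the studio proposes): rejecting gives the distributor an expected 0.5 × 40 = 20, so the studio offers 20, keeping 20.
Round 1 (the distributor proposes): rejecting gives the studio an expected 0.5 × 20 = 10, so the distributor offers 10, keeping 30.

10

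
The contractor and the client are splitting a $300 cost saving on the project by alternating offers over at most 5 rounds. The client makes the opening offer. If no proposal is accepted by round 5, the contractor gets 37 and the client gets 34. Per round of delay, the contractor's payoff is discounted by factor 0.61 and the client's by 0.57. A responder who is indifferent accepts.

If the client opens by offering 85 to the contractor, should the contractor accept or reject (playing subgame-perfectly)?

Reject

Round 5 (the client proposes): the contractor gets 37 if talks fail, so the client offers 37 and keeps 263.
Round 4 (the contractor proposes): the client can get 263 next round, worth 0.57 × 263 = 149.91 now; the contractor offers that and keeps 150.09.
Round 3 (the client proposes): the contractor can get 150.09 next round, worth 0.61 × 150.09 = 91.5549 now. The client offers 91.5549 and keeps 300 − 91.5549 = 208.4451.
Round 2 (the contractor proposes): the client can get 208.4451 next round, worth 0.57 × 208.4451 = 118.813707 now; the contractor offers that and keeps 181.186293.
So by rejecting in round 1, the contractor gets 181.186293 next round, worth 0.61 × 181.186293 = 110.52363873 now.
Offer 85 < 110.52363873, so the contractor rejects.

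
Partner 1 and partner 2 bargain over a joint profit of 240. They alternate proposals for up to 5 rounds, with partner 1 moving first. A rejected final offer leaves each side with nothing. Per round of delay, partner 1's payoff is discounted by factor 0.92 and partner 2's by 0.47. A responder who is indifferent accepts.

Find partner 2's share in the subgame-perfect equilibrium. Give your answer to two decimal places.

12.93

Round 5 (partner 1 proposes): rejection yields 0 for partner 2; partner 1 offers 0 and keeps 240.
Round 4 (partner 2 proposes): partner 1 can get 240 next round, worth 0.92 × 240 = 220.8 now; partner 2 offers that and keeps 19.2.
Round 3 (partner 1 proposes): partner 2 can get 19.2 next round, worth 0.47 × 19.2 = 9.024 now. Partner 1 offers 9.024 and keeps 240 − 9.024 = 230.976.
Round 2 (partner 2 proposes): partner 1 can get 230.976 next round, worth 0.92 × 230.976 = 212.49792 now, so partner 2 offers 212.49792, keeping 27.50208.
Round 1 (partner 1 proposes): partner 2 can get 27.50208 next round, worth 0.47 × 27.50208 = 12.9259776 now. Partner 1 offers 12.9259776 and keeps 240 − 12.9259776 = 227.0740224.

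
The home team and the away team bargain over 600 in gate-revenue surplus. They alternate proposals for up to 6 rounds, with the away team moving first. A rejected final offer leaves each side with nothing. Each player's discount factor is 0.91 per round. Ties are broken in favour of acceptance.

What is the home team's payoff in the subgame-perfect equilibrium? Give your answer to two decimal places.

Round 6 (the home team proposes): the away team will accept anything ≥ 0, so the home team offers 0 and keeps 600.
Round 5 (the away team proposes): the home team can get 600 next round, worth 0.91 × 600 = 546 now, so the away team offers 546, keeping 54.
Round 4 (the home team proposes): the away team can get 54 next round, worth 0.91 × 54 = 49.14 now; the home team offers that and keeps 550.86.
Round 3 (the away team proposes): the home team can get 550.86 next round, worth 0.91 × 550.86 = 501.2826 now, so the away team offers 501.2826, keeping 98.7174.
Round 2 (the home team proposes): the away team can get 98.7174 next round, worth 0.91 × 98.7174 = 89.832834 now, so the home team offers 89.832834, keeping 510.167166.
Round 1 (the away team proposes): the home team can get 510.167166 next round, worth 0.91 × 510.167166 = 464.25212106 now, so the away team offers 464.25212106, keeping 135.74787894.

464.25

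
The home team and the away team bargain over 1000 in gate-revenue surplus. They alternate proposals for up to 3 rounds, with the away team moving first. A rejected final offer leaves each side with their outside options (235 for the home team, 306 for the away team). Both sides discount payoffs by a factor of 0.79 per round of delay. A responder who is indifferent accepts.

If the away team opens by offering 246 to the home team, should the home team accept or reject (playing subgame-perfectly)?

Reject

Round 3 (the away team proposes): the home team gets 235 if talks fail, so the away team offers 235 and keeps 765.
Round 2 (the home team proposes): the away team can get 765 next round, worth 0.79 × 765 = 604.35 now. The home team offers 604.35 and keeps 1000 − 604.35 = 395.65.
So by rejecting in round 1, the home team gets 395.65 next round, worth 0.79 × 395.65 = 312.5635 now.
Offer 246 < 312.5635, so the home team rejects.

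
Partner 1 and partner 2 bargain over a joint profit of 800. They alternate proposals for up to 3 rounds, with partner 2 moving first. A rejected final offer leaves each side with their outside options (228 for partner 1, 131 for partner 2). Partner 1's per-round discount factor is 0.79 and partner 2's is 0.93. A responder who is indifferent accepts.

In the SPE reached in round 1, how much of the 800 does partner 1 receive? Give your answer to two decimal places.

Round 3 (partner 2 proposes): partner 1 gets 228 if talks fail, so partner 2 offers 228 and keeps 572.
Round 2 (partner 1 proposes): partner 2 can get 572 next round, worth 0.93 × 572 = 531.96 now, so partner 1 offers 531.96, keeping 268.04.
Round 1 (partner 2 proposes): partner 1 can get 268.04 next round, worth 0.79 × 268.04 = 211.7516 now, so partner 2 offers 211.7516, keeping 588.2484.

211.75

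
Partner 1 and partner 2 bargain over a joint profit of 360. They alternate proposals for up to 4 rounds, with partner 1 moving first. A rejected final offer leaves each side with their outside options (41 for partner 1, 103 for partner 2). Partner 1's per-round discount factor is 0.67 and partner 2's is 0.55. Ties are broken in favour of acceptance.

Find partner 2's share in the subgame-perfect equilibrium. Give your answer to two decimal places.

By backward induction:
Round 4 (partner 2 proposes): partner 1 gets 41 if talks fail, so partner 2 offers 41 and keeps 319.
Round 3 (partner 1 proposes): partner 2 can get 319 next round, worth 0.55 × 319 = 175.45 now, so partner 1 offers 175.45, keeping 184.55.
Round 2 (partner 2 proposes): partner 1 can get 184.55 next round, worth 0.67 × 184.55 = 123.6485 now; partner 2 offers that and keeps 236.3515.
Round 1 (partner 1 proposes): partner 2 can get 236.3515 next round, worth 0.55 × 236.3515 = 129.993325 now; partner 1 offers that and keeps 230.006675.

129.99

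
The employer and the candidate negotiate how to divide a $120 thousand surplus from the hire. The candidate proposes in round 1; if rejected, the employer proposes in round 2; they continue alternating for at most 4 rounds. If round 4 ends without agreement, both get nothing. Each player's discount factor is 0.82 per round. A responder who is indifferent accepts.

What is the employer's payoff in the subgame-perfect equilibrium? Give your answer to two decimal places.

Work backward from the last round.
Round 4 (the employer proposes): rejection yields 0 for the candidate; the employer offers 0 and keeps 120.
Round 3 (the candidate proposes): the employer can get 120 next round, worth 0.82 × 120 = 98.4 now. The candidate offers 98.4 and keeps 120 − 98.4 = 21.6.
Round 2 (the employer proposes): the candidate can get 21.6 next round, worth 0.82 × 21.6 = 17.712 now; the employer offers that and keeps 102.288.
Round 1 (the candidate proposes): the employer can get 102.288 next round, worth 0.82 × 102.288 = 83.87616 now; the candidate offers that and keeps 36.12384.

83.88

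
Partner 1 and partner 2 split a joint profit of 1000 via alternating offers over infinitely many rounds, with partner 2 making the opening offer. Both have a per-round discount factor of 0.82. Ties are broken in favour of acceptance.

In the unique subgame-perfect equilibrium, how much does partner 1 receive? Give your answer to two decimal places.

450.55

When partner 2 proposes, partner 1 accepts any offer worth at least 0.82 times what partner 1 would get by proposing next round; and vice versa.
This gives x = 1000 − 0.82y and y = 1000 − 0.82x, where x and y are each side's share when it proposes.
Hence (1 − 0.82·0.82)x = 1000(1 − 0.82), i.e. 0.3276·x = 180.
x ≈ 549.4505; partner 1's share is 1000 − x ≈ 450.5495.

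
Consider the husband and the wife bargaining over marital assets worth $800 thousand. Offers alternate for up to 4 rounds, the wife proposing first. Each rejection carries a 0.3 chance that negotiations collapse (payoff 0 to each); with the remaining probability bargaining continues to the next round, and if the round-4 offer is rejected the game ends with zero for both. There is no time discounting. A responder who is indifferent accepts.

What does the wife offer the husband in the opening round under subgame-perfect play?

442.4

Round 4 (the husband proposes): the wife will accept anything ≥ 0, so the husband offers 0 and keeps 800.
Round 3 (the wife proposes): rejecting gives the husband an expected 0.7 × 800 = 560. The wife offers 560 and keeps 800 − 560 = 240.
Round 2 (the husband proposes): rejecting gives the wife an expected 0.7 × 240 = 168; the husband offers that and keeps 632.
Round 1 (the wife proposes): rejecting gives the husband an expected 0.7 × 632 = 442.4. The wife offers 442.4 and keeps 800 − 442.4 = 357.6.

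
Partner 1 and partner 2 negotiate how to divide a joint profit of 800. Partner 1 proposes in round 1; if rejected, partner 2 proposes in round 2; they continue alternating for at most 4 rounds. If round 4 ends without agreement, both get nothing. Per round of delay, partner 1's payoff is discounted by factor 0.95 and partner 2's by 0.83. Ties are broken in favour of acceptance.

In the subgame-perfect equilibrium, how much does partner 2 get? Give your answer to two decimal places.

556.76

By backward induction:
Round 4 (partner 2 proposes): rejection yields 0 for partner 1; partner 2 offers 0 and keeps 800.
Round 3 (partner 1 proposes): partner 2 can get 800 next round, worth 0.83 × 800 = 664 now; partner 1 offers that and keeps 136.
Round 2 (partner 2 proposes): partner 1 can get 136 next round, worth 0.95 × 136 = 129.2 now; partner 2 offers that and keeps 670.8.
Round 1 (partner 1 proposes): partner 2 can get 670.8 next round, worth 0.83 × 670.8 = 556.764 now. Partner 1 offers 556.764 and keeps 800 − 556.764 = 243.236.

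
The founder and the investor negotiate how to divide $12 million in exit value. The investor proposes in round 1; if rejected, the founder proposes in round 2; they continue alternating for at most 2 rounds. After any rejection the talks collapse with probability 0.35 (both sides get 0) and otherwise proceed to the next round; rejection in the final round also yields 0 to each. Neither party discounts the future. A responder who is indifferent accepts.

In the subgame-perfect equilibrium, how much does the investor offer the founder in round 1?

By backward induction:
Round 2 (the founder proposes): the investor will accept anything ≥ 0, so the founder offers 0 and keeps 12.
Round 1 (the investor proposes): rejecting gives the founder an expected 0.65 × 12 = 7.8, so the investor offers 7.8, keeping 4.2.

7.8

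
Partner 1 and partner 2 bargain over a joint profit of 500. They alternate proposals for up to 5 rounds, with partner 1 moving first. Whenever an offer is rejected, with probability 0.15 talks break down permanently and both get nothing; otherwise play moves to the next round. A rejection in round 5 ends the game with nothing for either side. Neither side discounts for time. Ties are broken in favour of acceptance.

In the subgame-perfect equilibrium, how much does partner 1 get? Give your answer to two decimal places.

390.19

Round 5 (partner 1 proposes): partner 2 will accept anything ≥ 0, so partner 1 offers 0 and keeps 500.
Round 4 (partner 2 proposes): rejecting gives partner 1 an expected 0.85 × 500 = 425, so partner 2 offers 425, keeping 75.
Round 3 (partner 1 proposes): rejecting gives partner 2 an expected 0.85 × 75 = 63.75. Partner 1 offers 63.75 and keeps 500 − 63.75 = 436.25.
Round 2 (partner 2 proposes): rejecting gives partner 1 an expected 0.85 × 436.25 = 370.8125, so partner 2 offers 370.8125, keeping 129.1875.
Round 1 (partner 1 proposes): rejecting gives partner 2 an expected 0.85 × 129.1875 = 109.809375; partner 1 offers that and keeps 390.190625.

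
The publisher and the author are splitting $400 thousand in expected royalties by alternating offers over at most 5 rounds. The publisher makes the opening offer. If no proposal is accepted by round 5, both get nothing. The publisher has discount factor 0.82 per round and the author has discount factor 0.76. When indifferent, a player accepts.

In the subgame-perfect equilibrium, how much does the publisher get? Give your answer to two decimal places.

311.18

Round 5 (the publisher proposes): rejection yields 0 for the author; the publisher offers 0 and keeps 400.
Round 4 (the author proposes): the publisher can get 400 next round, worth 0.82 × 400 = 328 now; the author offers that and keeps 72.
Round 3 (the publisher proposes): the author can get 72 next round, worth 0.76 × 72 = 54.72 now; the publisher offers that and keeps 345.28.
Round 2 (the author proposes): the publisher can get 345.28 next round, worth 0.82 × 345.28 = 283.1296 now. The author offers 283.1296 and keeps 400 − 283.1296 = 116.8704.
Round 1 (the publisher proposes): the author can get 116.8704 next round, worth 0.76 × 116.8704 = 88.821504 now. The publisher offers 88.821504 and keeps 400 − 88.821504 = 311.178496.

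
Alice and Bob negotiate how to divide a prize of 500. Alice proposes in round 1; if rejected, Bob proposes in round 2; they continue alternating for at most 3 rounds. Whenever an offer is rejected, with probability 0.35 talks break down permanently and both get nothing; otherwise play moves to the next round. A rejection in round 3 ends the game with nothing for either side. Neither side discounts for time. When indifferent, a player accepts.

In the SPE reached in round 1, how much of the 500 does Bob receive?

By backward induction:
Round 3 (Alice proposes): Bob will accept anything ≥ 0, so Alice offers 0 and keeps 500.
Round 2 (Bob proposes): rejecting gives Alice an expected 0.65 × 500 = 325. Bob offers 325 and keeps 500 − 325 = 175.
Round 1 (Alice proposes): rejecting gives Bob an expected 0.65 × 175 = 113.75, so Alice offers 113.75, keeping 386.25.

113.75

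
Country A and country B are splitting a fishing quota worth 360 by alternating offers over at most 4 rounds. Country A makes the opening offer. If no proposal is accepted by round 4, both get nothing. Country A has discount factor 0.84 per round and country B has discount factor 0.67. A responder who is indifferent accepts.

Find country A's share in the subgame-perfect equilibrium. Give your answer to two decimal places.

185.66

Work backward from the last round.
Round 4 (country B proposes): rejection yields 0 for country A; country B offers 0 and keeps 360.
Round 3 (country A proposes): country B can get 360 next round, worth 0.67 × 360 = 241.2 now; country A offers that and keeps 118.8.
Round 2 (country B proposes): country A can get 118.8 next round, worth 0.84 × 118.8 = 99.792 now; country B offers that and keeps 260.208.
Round 1 (country A proposes): country B can get 260.208 next round, worth 0.67 × 260.208 = 174.33936 now, so country A offers 174.33936, keeping 185.66064.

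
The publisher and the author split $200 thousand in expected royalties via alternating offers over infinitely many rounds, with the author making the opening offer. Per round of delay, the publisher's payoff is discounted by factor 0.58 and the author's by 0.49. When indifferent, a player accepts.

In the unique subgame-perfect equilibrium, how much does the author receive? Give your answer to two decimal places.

When the author proposes, the publisher accepts any offer worth at least 0.58 times what the publisher would get by proposing next round; and vice versa.
This gives x = 200 − 0.58y and y = 200 − 0.49x, where x and y are each side's share when it proposes.
Hence (1 − 0.58·0.49)x = 200(1 − 0.58), i.e. 0.7158·x = 84.
x ≈ 117.3512; the publisher's share is 200 − x ≈ 82.6488.

117.35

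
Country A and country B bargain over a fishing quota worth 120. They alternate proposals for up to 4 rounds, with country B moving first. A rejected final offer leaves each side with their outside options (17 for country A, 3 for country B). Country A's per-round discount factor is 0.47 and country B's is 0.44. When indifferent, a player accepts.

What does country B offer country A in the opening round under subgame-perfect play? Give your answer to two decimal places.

42.96

Solve by backward induction from round 4.
Round 4 (country A proposes): country B gets 3 if talks fail, so country A offers 3 and keeps 117.
Round 3 (country B proposes): country A can get 117 next round, worth 0.47 × 117 = 54.99 now. Country B offers 54.99 and keeps 120 − 54.99 = 65.01.
Round 2 (country A proposes): country B can get 65.01 next round, worth 0.44 × 65.01 = 28.6044 now; country A offers that and keeps 91.3956.
Round 1 (country B proposes): country A can get 91.3956 next round, worth 0.47 × 91.3956 = 42.955932 now. Country B offers 42.955932 and keeps 120 − 42.955932 = 77.044068.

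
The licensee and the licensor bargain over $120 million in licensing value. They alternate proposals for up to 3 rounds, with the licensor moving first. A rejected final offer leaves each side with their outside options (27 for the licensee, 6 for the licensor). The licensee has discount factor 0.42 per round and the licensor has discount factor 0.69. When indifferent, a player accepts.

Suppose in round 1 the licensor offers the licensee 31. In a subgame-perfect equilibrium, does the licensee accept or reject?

Accept

Round 3 (the licensor proposes): the licensee gets 27 if talks fail, so the licensor offers 27 and keeps 93.
Round 2 (the licensee proposes): the licensor can get 93 next round, worth 0.69 × 93 = 64.17 now, so the licensee offers 64.17, keeping 55.83.
So by rejecting in round 1, the licensee gets 55.83 next round, worth 0.42 × 55.83 = 23.4486 now.
Offer 31 ≥ 23.4486, so the licensee accepts.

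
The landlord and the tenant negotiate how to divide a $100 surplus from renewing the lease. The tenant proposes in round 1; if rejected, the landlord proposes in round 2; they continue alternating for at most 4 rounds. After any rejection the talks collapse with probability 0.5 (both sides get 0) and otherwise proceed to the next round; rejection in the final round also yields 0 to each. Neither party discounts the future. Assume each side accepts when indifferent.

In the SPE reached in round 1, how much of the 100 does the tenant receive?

62.5

By backward induction:
Round 4 (the landlord proposes): rejection yields 0 for the tenant; the landlord offers 0 and keeps 100.
Round 3 (the tenant proposes): rejecting gives the landlord an expected 0.5 × 100 = 50, so the tenant offers 50, keeping 50.
Round 2 (the landlord proposes): rejecting gives the tenant an expected 0.5 × 50 = 25, so the landlord offers 25, keeping 75.
Round 1 (the tenant proposes): rejecting gives the landlord an expected 0.5 × 75 = 37.5, so the tenant offers 37.5, keeping 62.5.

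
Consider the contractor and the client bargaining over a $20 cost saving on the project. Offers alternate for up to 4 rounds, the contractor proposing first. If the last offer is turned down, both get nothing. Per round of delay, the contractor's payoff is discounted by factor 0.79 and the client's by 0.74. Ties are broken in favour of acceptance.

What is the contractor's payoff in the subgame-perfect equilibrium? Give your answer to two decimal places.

Round 4 (the client proposes): rejection yields 0 for the contractor; the client offers 0 and keeps 20.
Round 3 (the contractor proposes): the client can get 20 next round, worth 0.74 × 20 = 14.8 now; the contractor offers that and keeps 5.2.
Round 2 (the client proposes): the contractor can get 5.2 next round, worth 0.79 × 5.2 = 4.108 now, so the client offers 4.108, keeping 15.892.
Round 1 (the contractor proposes): the client can get 15.892 next round, worth 0.74 × 15.892 = 11.76008 now, so the contractor offers 11.76008, keeping 8.23992.

8.24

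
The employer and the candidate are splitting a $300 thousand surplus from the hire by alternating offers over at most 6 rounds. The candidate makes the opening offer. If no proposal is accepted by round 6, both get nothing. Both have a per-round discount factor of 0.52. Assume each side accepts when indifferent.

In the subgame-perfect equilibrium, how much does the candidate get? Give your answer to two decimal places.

193.47

Round 6 (the employer proposes): rejection yields 0 for the candidate; the employer offers 0 and keeps 300.
Round 5 (the candidate proposes): the employer can get 300 next round, worth 0.52 × 300 = 156 now. The candidate offers 156 and keeps 300 − 156 = 144.
Round 4 (the employer proposes): the candidate can get 144 next round, worth 0.52 × 144 = 74.88 now. The employer offers 74.88 and keeps 300 − 74.88 = 225.12.
Round 3 (the candidate proposes): the employer can get 225.12 next round, worth 0.52 × 225.12 = 117.0624 now, so the candidate offers 117.0624, keeping 182.9376.
Round 2 (the employer proposes): the candidate can get 182.9376 next round, worth 0.52 × 182.9376 = 95.127552 now, so the employer offers 95.127552, keeping 204.872448.
Round 1 (the candidate proposes): the employer can get 204.872448 next round, worth 0.52 × 204.872448 = 106.53367296 now. The candidate offers 106.53367296 and keeps 300 − 106.53367296 = 193.46632704.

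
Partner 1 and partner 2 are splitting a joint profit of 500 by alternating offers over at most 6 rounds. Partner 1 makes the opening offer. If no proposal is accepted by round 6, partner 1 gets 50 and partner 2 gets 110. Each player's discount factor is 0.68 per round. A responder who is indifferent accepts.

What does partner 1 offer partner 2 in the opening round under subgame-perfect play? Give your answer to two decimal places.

Round 6 (partner 2 proposes): partner 1 gets 50 if talks fail, so partner 2 offers 50 and keeps 450.
Round 5 (partner 1 proposes): partner 2 can get 450 next round, worth 0.68 × 450 = 306 now, so partner 1 offers 306, keeping 194.
Round 4 (partner 2 proposes): partner 1 can get 194 next round, worth 0.68 × 194 = 131.92 now; partner 2 offers that and keeps 368.08.
Round 3 (partner 1 proposes): partner 2 can get 368.08 next round, worth 0.68 × 368.08 = 250.2944 now. Partner 1 offers 250.2944 and keeps 500 − 250.2944 = 249.7056.
Round 2 (partner 2 proposes): partner 1 can get 249.7056 next round, worth 0.68 × 249.7056 = 169.799808 now; partner 2 offers that and keeps 330.200192.
Round 1 (partner 1 proposes): partner 2 can get 330.200192 next round, worth 0.68 × 330.200192 = 224.53613056 now; partner 1 offers that and keeps 275.46386944.

224.54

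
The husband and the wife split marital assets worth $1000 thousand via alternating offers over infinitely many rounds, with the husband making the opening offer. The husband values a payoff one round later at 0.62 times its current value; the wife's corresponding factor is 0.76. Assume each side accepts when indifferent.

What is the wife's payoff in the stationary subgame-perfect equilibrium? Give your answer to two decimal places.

546.14

Let x be the husband's share when the husband proposes and y be the wife's share when the wife proposes.
The wife accepts iff offered ≥ 0.76·y, so x = 1000 − 0.76y. Symmetrically y = 1000 − 0.62x.
Substituting: x = 1000 − 0.76(1000 − 0.62x), giving x(1 − 0.62·0.76) = 1000(1 − 0.76).
So x = 1000 × 0.24 / 0.5288 ≈ 453.8578, and the wife receives 1000 − x ≈ 546.1422.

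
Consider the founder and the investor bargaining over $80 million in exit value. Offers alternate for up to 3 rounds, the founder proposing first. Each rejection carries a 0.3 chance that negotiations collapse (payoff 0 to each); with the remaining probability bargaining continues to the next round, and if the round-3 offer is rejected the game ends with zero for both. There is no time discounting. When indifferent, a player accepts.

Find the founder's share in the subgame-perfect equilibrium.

63.2

Round 3 (the founder proposes): rejection yields 0 for the investor; the founder offers 0 and keeps 80.
Round 2 (the investor proposes): rejecting gives the founder an expected 0.7 × 80 = 56. The investor offers 56 and keeps 80 − 56 = 24.
Round 1 (the founder proposes): rejecting gives the investor an expected 0.7 × 24 = 16.8; the founder offers that and keeps 63.2.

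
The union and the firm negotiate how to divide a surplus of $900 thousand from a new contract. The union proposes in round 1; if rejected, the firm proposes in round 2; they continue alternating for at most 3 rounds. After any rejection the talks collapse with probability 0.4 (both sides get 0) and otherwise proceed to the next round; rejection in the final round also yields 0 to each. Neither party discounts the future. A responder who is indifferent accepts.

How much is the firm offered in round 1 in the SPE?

By backward induction:
Round 3 (the union proposes): rejection yields 0 for the firm; the union offers 0 and keeps 900.
Round 2 (the firm proposes): rejecting gives the union an expected 0.6 × 900 = 540, so the firm offers 540, keeping 360.
Round 1 (the union proposes): rejecting gives the firm an expected 0.6 × 360 = 216, so the union offers 216, keeping 684.

216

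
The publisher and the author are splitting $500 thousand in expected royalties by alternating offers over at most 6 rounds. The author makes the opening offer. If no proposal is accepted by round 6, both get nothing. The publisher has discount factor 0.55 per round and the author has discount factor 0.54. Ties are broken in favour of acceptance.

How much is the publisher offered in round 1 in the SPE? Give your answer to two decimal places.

Round 6 (the publisher proposes): rejection yields 0 for the author; the publisher offers 0 and keeps 500.
Round 5 (the author proposes): the publisher can get 500 next round, worth 0.55 × 500 = 275 now, so the author offers 275, keeping 225.
Round 4 (the publisher proposes): the author can get 225 next round, worth 0.54 × 225 = 121.5 now. The publisher offers 121.5 and keeps 500 − 121.5 = 378.5.
Round 3 (the author proposes): the publisher can get 378.5 next round, worth 0.55 × 378.5 = 208.175 now; the author offers that and keeps 291.825.
Round 2 (the publisher proposes): the author can get 291.825 next round, worth 0.54 × 291.825 = 157.5855 now, so the publisher offers 157.5855, keeping 342.4145.
Round 1 (the author proposes): the publisher can get 342.4145 next round, worth 0.55 × 342.4145 = 188.327975 now; the author offers that and keeps 311.672025.

188.33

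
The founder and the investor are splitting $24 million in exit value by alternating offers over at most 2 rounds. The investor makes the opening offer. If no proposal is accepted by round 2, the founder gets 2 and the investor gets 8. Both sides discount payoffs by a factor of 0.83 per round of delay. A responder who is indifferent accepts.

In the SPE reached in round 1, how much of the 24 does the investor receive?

Round 2 (the founder proposes): the investor gets 8 if talks fail, so the founder offers 8 and keeps 16.
Round 1 (the investor proposes): the founder can get 16 next round, worth 0.83 × 16 = 13.28 now; the investor offers that and keeps 10.72.

10.72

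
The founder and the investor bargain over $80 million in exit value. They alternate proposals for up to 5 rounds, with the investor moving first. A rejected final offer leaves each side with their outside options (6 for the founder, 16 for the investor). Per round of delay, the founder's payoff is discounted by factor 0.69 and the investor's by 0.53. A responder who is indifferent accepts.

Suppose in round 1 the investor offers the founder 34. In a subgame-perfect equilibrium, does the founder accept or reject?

Round 5 (the investor proposes): the founder gets 6 if talks fail, so the investor offers 6 and keeps 74.
Round 4 (the founder proposes): the investor can get 74 next round, worth 0.53 × 74 = 39.22 now; the founder offers that and keeps 40.78.
Round 3 (the investor proposes): the founder can get 40.78 next round, worth 0.69 × 40.78 = 28.1382 now, so the investor offers 28.1382, keeping 51.8618.
Round 2 (the founder proposes): the investor can get 51.8618 next round, worth 0.53 × 51.8618 = 27.486754 now, so the founder offers 27.486754, keeping 52.513246.
So by rejecting in round 1, the founder gets 52.513246 next round, worth 0.69 × 52.513246 = 36.23413974 now.
Offer 34 < 36.23413974, so the founder rejects.

Reject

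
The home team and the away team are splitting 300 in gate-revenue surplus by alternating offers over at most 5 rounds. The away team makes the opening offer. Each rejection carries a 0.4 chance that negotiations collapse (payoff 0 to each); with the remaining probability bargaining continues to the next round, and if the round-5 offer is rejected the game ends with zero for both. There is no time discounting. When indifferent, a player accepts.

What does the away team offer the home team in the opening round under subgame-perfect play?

97.92

Round 5 (the away team proposes): the home team will accept anything ≥ 0, so the away team offers 0 and keeps 300.
Round 4 (the home team proposes): rejecting gives the away team an expected 0.6 × 300 = 180. The home team offers 180 and keeps 300 − 180 = 120.
Round 3 (the away team proposes): rejecting gives the home team an expected 0.6 × 120 = 72. The away team offers 72 and keeps 300 − 72 = 228.
Round 2 (the home team proposes): rejecting gives the away team an expected 0.6 × 228 = 136.8, so the home team offers 136.8, keeping 163.2.
Round 1 (the away team proposes): rejecting gives the home team an expected 0.6 × 163.2 = 97.92, so the away team offers 97.92, keeping 202.08.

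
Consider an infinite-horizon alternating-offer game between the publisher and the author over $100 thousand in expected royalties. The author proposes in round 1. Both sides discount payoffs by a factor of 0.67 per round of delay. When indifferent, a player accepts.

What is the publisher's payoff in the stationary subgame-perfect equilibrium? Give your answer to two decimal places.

In a stationary SPE each proposer offers the other exactly their discounted continuation value.
If the author keeps x when proposing and the publisher keeps y when proposing, then x = 100 − 0.67y and y = 100 − 0.67x.
Solving: x = 100(1 − 0.67) / (1 − 0.67·0.67) = 33 / 0.5511 ≈ 59.8802.
The publisher gets 100 − 59.8802 ≈ 40.1198.

40.12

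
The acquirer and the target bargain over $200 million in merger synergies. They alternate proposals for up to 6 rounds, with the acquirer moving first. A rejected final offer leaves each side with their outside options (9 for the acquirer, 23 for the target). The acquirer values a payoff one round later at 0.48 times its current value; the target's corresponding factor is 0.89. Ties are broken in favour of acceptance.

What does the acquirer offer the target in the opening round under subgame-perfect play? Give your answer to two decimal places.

163.12

Work backward from the last round.
Round 6 (the target proposes): the acquirer gets 9 if talks fail, so the target offers 9 and keeps 191.
Round 5 (the acquirer proposes): the target can get 191 next round, worth 0.89 × 191 = 169.99 now; the acquirer offers that and keeps 30.01.
Round 4 (the target proposes): the acquirer can get 30.01 next round, worth 0.48 × 30.01 = 14.4048 now; the target offers that and keeps 185.5952.
Round 3 (the acquirer proposes): the target can get 185.5952 next round, worth 0.89 × 185.5952 = 165.179728 now; the acquirer offers that and keeps 34.820272.
Round 2 (the target proposes): the acquirer can get 34.820272 next round, worth 0.48 × 34.820272 = 16.71373056 now; the target offers that and keeps 183.28626944.
Round 1 (the acquirer proposes): the target can get 183.28626944 next round, worth 0.89 × 183.28626944 = 163.1247798016 now; the acquirer offers that and keeps 36.8752201984.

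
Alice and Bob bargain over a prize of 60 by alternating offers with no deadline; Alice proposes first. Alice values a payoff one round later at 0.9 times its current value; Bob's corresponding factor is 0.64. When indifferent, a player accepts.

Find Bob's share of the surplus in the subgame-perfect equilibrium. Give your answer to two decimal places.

Let x be Alice's share when Alice proposes and y be Bob's share when Bob proposes.
Bob accepts iff offered ≥ 0.64·y, so x = 60 − 0.64y. Symmetrically y = 60 − 0.9x.
Substituting: x = 60 − 0.64(60 − 0.9x), giving x(1 − 0.9·0.64) = 60(1 − 0.64).
So x = 60 × 0.36 / 0.424 ≈ 50.9434, and Bob receives 60 − x ≈ 9.0566.

9.06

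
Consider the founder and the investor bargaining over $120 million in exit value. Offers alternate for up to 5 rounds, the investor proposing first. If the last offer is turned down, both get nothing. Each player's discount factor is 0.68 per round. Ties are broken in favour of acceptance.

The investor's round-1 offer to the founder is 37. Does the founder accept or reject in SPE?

Reject

Work out the founder's continuation value if the offer is rejected.
Round 5 (the investor proposes): the founder will accept anything ≥ 0, so the investor offers 0 and keeps 120.
Round 4 (the founder proposes): the investor can get 120 next round, worth 0.68 × 120 = 81.6 now; the founder offers that and keeps 38.4.
Round 3 (the investor proposes): the founder can get 38.4 next round, worth 0.68 × 38.4 = 26.112 now, so the investor offers 26.112, keeping 93.888.
Round 2 (the founder proposes): the investor can get 93.888 next round, worth 0.68 × 93.888 = 63.84384 now; the founder offers that and keeps 56.15616.
So by rejecting in round 1, the founder gets 56.15616 next round, worth 0.68 × 56.15616 = 38.1861888 now.
Offer 37 < 38.1861888, so the founder rejects.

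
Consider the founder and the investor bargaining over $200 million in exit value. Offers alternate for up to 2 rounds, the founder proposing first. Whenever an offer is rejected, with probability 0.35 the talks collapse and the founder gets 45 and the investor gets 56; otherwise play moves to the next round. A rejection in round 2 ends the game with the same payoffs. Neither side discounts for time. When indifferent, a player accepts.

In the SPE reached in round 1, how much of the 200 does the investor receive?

120.35

Round 2 (the investor proposes): the founder gets 45 if talks fail, so the investor offers 45 and keeps 155.
Round 1 (the founder proposes): rejecting gives the investor an expected 0.65 × 155 + 0.35 × 56 = 120.35, so the founder offers 120.35, keeping 79.65.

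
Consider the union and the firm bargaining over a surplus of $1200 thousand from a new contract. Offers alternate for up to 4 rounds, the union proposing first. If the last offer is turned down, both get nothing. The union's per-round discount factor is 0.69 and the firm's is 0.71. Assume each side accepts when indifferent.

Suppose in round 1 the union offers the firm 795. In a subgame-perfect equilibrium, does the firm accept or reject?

Accept

Work out the firm's continuation value if the offer is rejected.
Round 4 (the firm proposes): the union will accept anything ≥ 0, so the firm offers 0 and keeps 1200.
Round 3 (the union proposes): the firm can get 1200 next round, worth 0.71 × 1200 = 852 now; the union offers that and keeps 348.
Round 2 (the firm proposes): the union can get 348 next round, worth 0.69 × 348 = 240.12 now. The firm offers 240.12 and keeps 1200 − 240.12 = 959.88.
So by rejecting in round 1, the firm gets 959.88 next round, worth 0.71 × 959.88 = 681.5148 now.
Offer 795 ≥ 681.5148, so the firm accepts.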